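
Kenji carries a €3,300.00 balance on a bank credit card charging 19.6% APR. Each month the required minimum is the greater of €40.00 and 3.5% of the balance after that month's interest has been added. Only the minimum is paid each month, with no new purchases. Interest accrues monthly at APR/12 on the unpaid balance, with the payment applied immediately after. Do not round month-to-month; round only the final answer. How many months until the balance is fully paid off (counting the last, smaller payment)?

94 months

Monthly rate r = 19.6%/12 = 1.63333% = 0.0163333.
While 3.5% of the post-interest balance exceeds €40.00, each month B ← (B·(1+r))·(1 − 0.035), i.e. B shrinks by the factor (1+r)·0.965 = 0.98076.
This holds for months 1–56. Entering month 57 the balance is €1,111.91; 3.5% of the post-interest balance is now below €40.00, so the flat €40.00 minimum applies from here.
From month 57 a fixed €40.00 at rate r clears €1,111.91 in 38 more payments. Total: 56 + 38 = 94 months.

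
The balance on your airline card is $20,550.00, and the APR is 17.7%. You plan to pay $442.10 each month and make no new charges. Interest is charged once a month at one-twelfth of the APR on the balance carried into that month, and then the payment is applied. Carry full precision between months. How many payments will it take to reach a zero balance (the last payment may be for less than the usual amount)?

80 months

Monthly rate r = 17.7%/12 = 1.475% = 0.01475.
Recurrence: B ← B·(1+r) − $442.10.
Month 1: interest $303.11; balance after payment $20,411.01.
Month 2: interest $301.06; balance after payment $20,269.97.
Closed form: n = −ln(1 − rB₀/P)/ln(1+r) = −ln(0.31438)/ln(1.01475) ≈ 79.028, so the balance reaches zero during payment 80.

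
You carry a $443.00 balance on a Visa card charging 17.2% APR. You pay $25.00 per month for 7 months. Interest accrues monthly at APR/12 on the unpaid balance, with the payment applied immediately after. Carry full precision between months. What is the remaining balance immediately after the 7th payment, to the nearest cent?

Monthly rate r = 17.2%/12 = 1.43333% = 0.0143333.
Each month: B ← B·(1+r) − $25.00.
Month 1: interest $6.35; balance after payment $424.35.
Month 2: interest $6.08; balance after payment $405.43.
Month 3: interest $5.81; balance after payment $386.24.
Month 4: interest $5.54; balance after payment $366.78.
Month 5: interest $5.26; balance after payment $347.04.
Month 6: interest $4.97; balance after payment $327.01.
Month 7: interest $4.69; balance after payment $306.70.

$306.70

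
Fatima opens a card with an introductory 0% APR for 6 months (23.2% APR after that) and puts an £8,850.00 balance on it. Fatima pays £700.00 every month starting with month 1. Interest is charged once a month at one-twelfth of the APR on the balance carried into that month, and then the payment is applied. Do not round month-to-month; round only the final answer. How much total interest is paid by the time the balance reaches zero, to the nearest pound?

£376

Promo months 1–6 at r₀ = 0%/12 = 0; months 7+ at r₁ = 23.2%/12 = 0.0193333.
After month 6 (no interest yet): B = £8,850.00 − 6·£700.00 = £4,650.00.
Then at r₁ with £700.00/mo: n₂ = −ln(1 − r₁·B/P)/ln(1+r₁) ≈ 7.18 → 8 more payments.
Total paid = 13·£700.00 + £125.85 = £9,225.85; interest = £9,225.85 − £8,850.00 = £375.85.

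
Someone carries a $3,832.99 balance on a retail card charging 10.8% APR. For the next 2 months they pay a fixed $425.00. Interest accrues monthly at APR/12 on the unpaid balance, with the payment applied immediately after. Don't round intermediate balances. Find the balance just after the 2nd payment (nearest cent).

$3,048.47

Monthly rate r = 10.8%/12 = 0.9% = 0.009.
Each month: B ← B·(1+r) − $425.00.
Month 1: interest $34.50; balance after payment $3,442.49.
Month 2: interest $30.98; balance after payment $3,048.47.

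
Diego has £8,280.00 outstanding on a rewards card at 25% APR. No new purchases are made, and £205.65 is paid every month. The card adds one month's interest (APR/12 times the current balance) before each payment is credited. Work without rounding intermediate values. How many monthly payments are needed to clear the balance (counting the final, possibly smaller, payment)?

89 payments

Monthly rate r = 25%/12 = 2.08333% = 0.0208333.
Recurrence: B ← B·(1+r) − £205.65.
Month 1: interest £172.50; balance after payment £8,246.85.
Month 2: interest £171.81; balance after payment £8,213.01.
Closed form: n = −ln(1 − rB₀/P)/ln(1+r) = −ln(0.1612)/ln(1.02083) ≈ 88.516, so the balance reaches zero during payment 89.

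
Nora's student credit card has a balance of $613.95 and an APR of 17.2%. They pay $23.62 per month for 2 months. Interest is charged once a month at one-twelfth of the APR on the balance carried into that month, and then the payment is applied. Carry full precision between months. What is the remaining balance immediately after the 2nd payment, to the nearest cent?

$584.10

Monthly rate r = 17.2%/12 = 1.43333% = 0.0143333.
Each month: B ← B·(1+r) − $23.62.
Month 1: interest $8.80; balance after payment $599.13.
Month 2: interest $8.59; balance after payment $584.10.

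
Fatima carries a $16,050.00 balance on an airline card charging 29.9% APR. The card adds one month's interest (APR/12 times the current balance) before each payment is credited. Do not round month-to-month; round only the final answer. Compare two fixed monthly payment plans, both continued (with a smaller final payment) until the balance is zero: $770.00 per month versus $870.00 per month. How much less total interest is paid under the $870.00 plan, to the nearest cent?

Monthly rate r = 29.9%/12 = 2.49167% = 0.0249167.
At $770.00/mo: n = ⌈−ln(1 − rB₀/P)/ln(1+r)⌉ = 30 payments (last $593.72); total interest = total paid − $16,050.00 = $6,873.72.
At $870.00/mo: 26 payments (last $10.44); total interest $5,710.44.
Interest saved = $6,873.72 − $5,710.44 = $1,163.28.

$1,163.28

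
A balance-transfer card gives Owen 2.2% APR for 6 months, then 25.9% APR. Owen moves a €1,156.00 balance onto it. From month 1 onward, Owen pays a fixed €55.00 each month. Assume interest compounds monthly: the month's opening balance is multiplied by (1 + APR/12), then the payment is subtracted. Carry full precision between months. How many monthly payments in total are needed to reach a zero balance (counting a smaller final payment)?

Promo months 1–6 at r₀ = 2.2%/12 = 0.00183333; months 7+ at r₁ = 25.9%/12 = 0.0215833.
After month 6: iterate B ← B·(1+r₀) − €55.00 for 6 months → €837.26.
Then at r₁ with €55.00/mo: n₂ = −ln(1 − r₁·B/P)/ln(1+r₁) ≈ 18.65 → 19 more payments.

25 months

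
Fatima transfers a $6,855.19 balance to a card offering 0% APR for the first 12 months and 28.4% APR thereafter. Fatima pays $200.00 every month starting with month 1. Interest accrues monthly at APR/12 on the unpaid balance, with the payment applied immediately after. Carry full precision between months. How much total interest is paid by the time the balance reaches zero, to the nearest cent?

Promo months 1–12 at r₀ = 0%/12 = 0; months 13+ at r₁ = 28.4%/12 = 0.0236667.
After month 12 (no interest yet): B = $6,855.19 − 12·$200.00 = $4,455.19.
Then at r₁ with $200.00/mo: n₂ = −ln(1 − r₁·B/P)/ln(1+r₁) ≈ 32.02 → 33 more payments.
Total paid = 44·$200.00 + $4.90 = $8,804.90; interest = $8,804.90 − $6,855.19 = $1,949.71.

$1,949.71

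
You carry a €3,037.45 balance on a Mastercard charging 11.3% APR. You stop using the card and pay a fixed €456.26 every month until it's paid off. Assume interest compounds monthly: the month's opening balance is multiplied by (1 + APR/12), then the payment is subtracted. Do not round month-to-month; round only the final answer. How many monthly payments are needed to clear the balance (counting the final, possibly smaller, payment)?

Monthly rate r = 11.3%/12 = 0.941667% = 0.00941667.
Recurrence: B ← B·(1+r) − €456.26.
Month 1: interest €28.60; balance after payment €2,609.79.
Month 2: interest €24.58; balance after payment €2,178.11.
Closed form: n = −ln(1 − rB₀/P)/ln(1+r) = −ln(0.93731)/ln(1.00942) ≈ 6.907, so the balance reaches zero during payment 7.

7 payments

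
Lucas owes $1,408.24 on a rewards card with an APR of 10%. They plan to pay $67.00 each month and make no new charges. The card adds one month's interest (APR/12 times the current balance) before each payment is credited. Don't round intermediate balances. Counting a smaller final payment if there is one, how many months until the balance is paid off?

24 months

Monthly rate r = 10%/12 = 0.833333% = 0.00833333.
Recurrence: B ← B·(1+r) − $67.00.
Month 1: interest $11.74; balance after payment $1,352.98.
Month 2: interest $11.27; balance after payment $1,297.25.
Closed form: n = −ln(1 − rB₀/P)/ln(1+r) = −ln(0.82485)/ln(1.00833) ≈ 23.203, so the balance reaches zero during payment 24.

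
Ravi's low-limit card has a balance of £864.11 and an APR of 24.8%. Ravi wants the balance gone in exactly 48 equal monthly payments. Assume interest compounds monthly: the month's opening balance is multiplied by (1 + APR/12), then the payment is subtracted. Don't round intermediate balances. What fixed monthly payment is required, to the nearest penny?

Monthly rate r = 24.8%/12 = 2.06667% = 0.0206667.
Level-payment amortization: P = B₀·r / (1 − (1+r)^(−n)) = 864.11·0.0206667 / (1 − 1.02067^(−48)).
Denominator 1 − (1+r)^(−48) = 0.625396974.
P = 17.8583 / 0.625396974 ≈ 28.56.

£28.56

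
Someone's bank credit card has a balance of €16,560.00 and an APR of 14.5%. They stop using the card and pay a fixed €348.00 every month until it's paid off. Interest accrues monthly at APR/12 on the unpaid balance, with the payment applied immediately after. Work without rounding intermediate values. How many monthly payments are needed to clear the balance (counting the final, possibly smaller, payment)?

72 months

Monthly rate r = 14.5%/12 = 1.20833% = 0.0120833.
Recurrence: B ← B·(1+r) − €348.00.
Month 1: interest €200.10; balance after payment €16,412.10.
Month 2: interest €198.31; balance after payment €16,262.41.
Closed form: n = −ln(1 − rB₀/P)/ln(1+r) = −ln(0.425)/ln(1.01208) ≈ 71.241, so the balance reaches zero during payment 72.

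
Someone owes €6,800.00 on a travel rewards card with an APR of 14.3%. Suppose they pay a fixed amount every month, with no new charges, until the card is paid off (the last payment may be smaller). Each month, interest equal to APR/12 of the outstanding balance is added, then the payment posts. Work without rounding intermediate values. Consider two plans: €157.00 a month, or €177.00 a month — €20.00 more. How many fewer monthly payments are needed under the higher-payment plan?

Monthly rate r = 14.3%/12 = 1.19167% = 0.0119167.
At €157.00/mo: n = ⌈−ln(1 − rB₀/P)/ln(1+r)⌉ = 62 payments (last €44.34); total interest = total paid − €6,800.00 = €2,821.34.
At €177.00/mo: 52 payments (last €119.63); total interest €2,346.63.
Payments saved = 62 − 52 = 10.

10 fewer payments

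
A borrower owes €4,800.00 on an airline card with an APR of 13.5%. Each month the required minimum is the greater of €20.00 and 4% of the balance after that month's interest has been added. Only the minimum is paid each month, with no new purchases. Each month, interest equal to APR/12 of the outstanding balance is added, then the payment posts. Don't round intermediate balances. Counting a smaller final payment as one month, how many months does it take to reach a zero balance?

106 months

Monthly rate r = 13.5%/12 = 1.125% = 0.01125.
While 4% of the post-interest balance exceeds €20.00, each month B ← (B·(1+r))·(1 − 0.04), i.e. B shrinks by the factor (1+r)·0.96 = 0.9708.
This holds for months 1–77. Entering month 78 the balance is €490.04; 4% of the post-interest balance is now below €20.00, so the flat €20.00 minimum applies from here.
From month 78 a fixed €20.00 at rate r clears €490.04 in 29 more payments. Total: 77 + 29 = 106 months.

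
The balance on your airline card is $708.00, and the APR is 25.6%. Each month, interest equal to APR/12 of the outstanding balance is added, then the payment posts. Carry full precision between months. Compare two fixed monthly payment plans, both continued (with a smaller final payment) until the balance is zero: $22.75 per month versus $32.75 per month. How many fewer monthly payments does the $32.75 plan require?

22 fewer payments

Monthly rate r = 25.6%/12 = 2.13333% = 0.0213333.
At $22.75/mo: n = ⌈−ln(1 − rB₀/P)/ln(1+r)⌉ = 52 payments (last $14.95); total interest = total paid − $708.00 = $467.20.
At $32.75/mo: 30 payments (last $9.74); total interest $251.49.
Payments saved = 52 − 30 = 22.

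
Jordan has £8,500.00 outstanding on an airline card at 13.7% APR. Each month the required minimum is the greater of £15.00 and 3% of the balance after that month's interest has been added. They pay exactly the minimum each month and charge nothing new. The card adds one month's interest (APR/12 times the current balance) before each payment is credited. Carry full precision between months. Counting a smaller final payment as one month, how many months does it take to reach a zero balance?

Monthly rate r = 13.7%/12 = 1.14167% = 0.0114167.
While 3% of the post-interest balance exceeds £15.00, each month B ← (B·(1+r))·(1 − 0.03), i.e. B shrinks by the factor (1+r)·0.97 = 0.98107.
This holds for months 1–149. Entering month 150 the balance is £493.17; 3% of the post-interest balance is now below £15.00, so the flat £15.00 minimum applies from here.
From month 150 a fixed £15.00 at rate r clears £493.17 in 42 more payments. Total: 149 + 42 = 191 months.

191 months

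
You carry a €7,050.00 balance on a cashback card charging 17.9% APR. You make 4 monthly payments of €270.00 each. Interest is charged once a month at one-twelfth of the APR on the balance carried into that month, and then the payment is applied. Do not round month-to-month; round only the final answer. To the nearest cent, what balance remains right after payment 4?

Monthly rate r = 17.9%/12 = 1.49167% = 0.0149167.
Each month: B ← B·(1+r) − €270.00.
Month 1: interest €105.16; balance after payment €6,885.16.
Month 2: interest €102.70; balance after payment €6,717.87.
Month 3: interest €100.21; balance after payment €6,548.07.
Month 4: interest €97.68; balance after payment €6,375.75.

€6,375.75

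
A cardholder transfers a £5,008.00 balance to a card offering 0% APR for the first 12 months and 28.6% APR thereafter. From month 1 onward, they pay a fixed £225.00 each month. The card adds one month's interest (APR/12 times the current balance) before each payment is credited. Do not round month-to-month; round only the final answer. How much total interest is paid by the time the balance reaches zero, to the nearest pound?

Promo months 1–12 at r₀ = 0%/12 = 0; months 13+ at r₁ = 28.6%/12 = 0.0238333.
After month 12 (no interest yet): B = £5,008.00 − 12·£225.00 = £2,308.00.
Then at r₁ with £225.00/mo: n₂ = −ln(1 − r₁·B/P)/ln(1+r₁) ≈ 11.90 → 12 more payments.
Total paid = 23·£225.00 + £203.26 = £5,378.26; interest = £5,378.26 − £5,008.00 = £370.26.

£370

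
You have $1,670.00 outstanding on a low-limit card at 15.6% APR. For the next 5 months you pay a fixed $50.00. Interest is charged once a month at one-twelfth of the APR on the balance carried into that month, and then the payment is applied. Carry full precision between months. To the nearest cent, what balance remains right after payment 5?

$1,524.82

Monthly rate r = 15.6%/12 = 1.3% = 0.013.
Each month: B ← B·(1+r) − $50.00.
Month 1: interest $21.71; balance after payment $1,641.71.
Month 2: interest $21.34; balance after payment $1,613.05.
Month 3: interest $20.97; balance after payment $1,584.02.
Month 4: interest $20.59; balance after payment $1,554.61.
Month 5: interest $20.21; balance after payment $1,524.82.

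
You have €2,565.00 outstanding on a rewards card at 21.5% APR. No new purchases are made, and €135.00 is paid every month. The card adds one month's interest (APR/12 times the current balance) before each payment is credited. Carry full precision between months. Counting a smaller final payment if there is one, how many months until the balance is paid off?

Monthly rate r = 21.5%/12 = 1.79167% = 0.0179167.
Recurrence: B ← B·(1+r) − €135.00.
Month 1: interest €45.96; balance after payment €2,475.96.
Month 2: interest €44.36; balance after payment €2,385.32.
Closed form: n = −ln(1 − rB₀/P)/ln(1+r) = −ln(0.65958)/ln(1.01792) ≈ 23.434, so the balance reaches zero during payment 24.

24 months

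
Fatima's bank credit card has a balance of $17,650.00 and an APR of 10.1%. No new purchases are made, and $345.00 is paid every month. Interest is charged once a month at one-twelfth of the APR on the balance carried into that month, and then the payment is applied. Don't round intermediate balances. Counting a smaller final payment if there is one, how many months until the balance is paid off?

68 months

Monthly rate r = 10.1%/12 = 0.841667% = 0.00841667.
Recurrence: B ← B·(1+r) − $345.00.
Month 1: interest $148.55; balance after payment $17,453.55.
Month 2: interest $146.90; balance after payment $17,255.45.
Closed form: n = −ln(1 − rB₀/P)/ln(1+r) = −ln(0.56941)/ln(1.00842) ≈ 67.191, so the balance reaches zero during payment 68.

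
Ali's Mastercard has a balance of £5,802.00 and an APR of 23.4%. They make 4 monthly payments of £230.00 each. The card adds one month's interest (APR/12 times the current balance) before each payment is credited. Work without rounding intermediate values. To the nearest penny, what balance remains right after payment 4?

£5,320.70

Monthly rate r = 23.4%/12 = 1.95% = 0.0195.
Each month: B ← B·(1+r) − £230.00.
Month 1: interest £113.14; balance after payment £5,685.14.
Month 2: interest £110.86; balance after payment £5,566.00.
Month 3: interest £108.54; balance after payment £5,444.54.
Month 4: interest £106.17; balance after payment £5,320.70.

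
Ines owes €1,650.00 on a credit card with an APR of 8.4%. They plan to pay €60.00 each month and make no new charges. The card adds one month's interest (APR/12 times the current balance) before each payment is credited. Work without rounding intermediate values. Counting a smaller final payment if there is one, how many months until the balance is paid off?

Monthly rate r = 8.4%/12 = 0.7% = 0.007.
Recurrence: B ← B·(1+r) − €60.00.
Month 1: interest €11.55; balance after payment €1,601.55.
Month 2: interest €11.21; balance after payment €1,552.76.
Closed form: n = −ln(1 − rB₀/P)/ln(1+r) = −ln(0.8075)/ln(1.007) ≈ 30.651, so the balance reaches zero during payment 31.

31 months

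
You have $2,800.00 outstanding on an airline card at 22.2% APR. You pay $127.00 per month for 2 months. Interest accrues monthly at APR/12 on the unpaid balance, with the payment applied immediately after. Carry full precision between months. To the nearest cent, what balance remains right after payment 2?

Monthly rate r = 22.2%/12 = 1.85% = 0.0185.
Each month: B ← B·(1+r) − $127.00.
Month 1: interest $51.80; balance after payment $2,724.80.
Month 2: interest $50.41; balance after payment $2,648.21.

$2,648.21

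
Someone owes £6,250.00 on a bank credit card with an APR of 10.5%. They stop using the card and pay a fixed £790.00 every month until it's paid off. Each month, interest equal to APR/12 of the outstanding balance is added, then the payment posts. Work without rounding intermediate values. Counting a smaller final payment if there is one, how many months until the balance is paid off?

9 payments

Monthly rate r = 10.5%/12 = 0.875% = 0.00875.
Recurrence: B ← B·(1+r) − £790.00.
Month 1: interest £54.69; balance after payment £5,514.69.
Month 2: interest £48.25; balance after payment £4,772.94.
Closed form: n = −ln(1 − rB₀/P)/ln(1+r) = −ln(0.93078)/ln(1.00875) ≈ 8.234, so the balance reaches zero during payment 9.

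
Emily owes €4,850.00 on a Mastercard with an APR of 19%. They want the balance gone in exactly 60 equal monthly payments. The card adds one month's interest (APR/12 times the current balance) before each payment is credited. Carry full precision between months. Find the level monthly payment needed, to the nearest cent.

Monthly rate r = 19%/12 = 1.58333% = 0.0158333.
Level-payment amortization: P = B₀·r / (1 − (1+r)^(−n)) = 4850.00·0.0158333 / (1 − 1.01583^(−60)).
Denominator 1 − (1+r)^(−60) = 0.610369967.
P = 76.7917 / 0.610369967 ≈ 125.81.

€125.81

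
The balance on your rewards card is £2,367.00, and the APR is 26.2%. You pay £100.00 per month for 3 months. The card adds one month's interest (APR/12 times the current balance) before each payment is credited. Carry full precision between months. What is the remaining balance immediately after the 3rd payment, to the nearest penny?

Monthly rate r = 26.2%/12 = 2.18333% = 0.0218333.
Each month: B ← B·(1+r) − £100.00.
Month 1: interest £51.68; balance after payment £2,318.68.
Month 2: interest £50.62; balance after payment £2,269.30.
Month 3: interest £49.55; balance after payment £2,218.85.

£2,218.85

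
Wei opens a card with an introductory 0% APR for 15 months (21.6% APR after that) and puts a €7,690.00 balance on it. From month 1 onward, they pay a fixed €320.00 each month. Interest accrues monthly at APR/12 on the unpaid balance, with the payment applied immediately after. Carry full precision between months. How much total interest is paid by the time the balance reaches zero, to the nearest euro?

€292

Promo months 1–15 at r₀ = 0%/12 = 0; months 16+ at r₁ = 21.6%/12 = 0.018.
After month 15 (no interest yet): B = €7,690.00 − 15·€320.00 = €2,890.00.
Then at r₁ with €320.00/mo: n₂ = −ln(1 − r₁·B/P)/ln(1+r₁) ≈ 9.94 → 10 more payments.
Total paid = 24·€320.00 + €302.38 = €7,982.38; interest = €7,982.38 − €7,690.00 = €292.38.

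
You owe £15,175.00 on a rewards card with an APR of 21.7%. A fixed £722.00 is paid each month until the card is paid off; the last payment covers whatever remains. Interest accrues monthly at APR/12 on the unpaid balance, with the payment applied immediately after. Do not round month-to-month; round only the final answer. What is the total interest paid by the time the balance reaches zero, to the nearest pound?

£4,090

Monthly rate r = 21.7%/12 = 1.80833% = 0.0180833.
Payoff takes n = ⌈−ln(1 − rB₀/P)/ln(1+r)⌉ = ⌈26.680⌉ = 27 payments; the last is £492.56.
Total paid = 26·£722.00 + £492.56 = £19,264.56.
Total interest = total paid − principal = £19,264.56 − £15,175.00 = £4,089.56.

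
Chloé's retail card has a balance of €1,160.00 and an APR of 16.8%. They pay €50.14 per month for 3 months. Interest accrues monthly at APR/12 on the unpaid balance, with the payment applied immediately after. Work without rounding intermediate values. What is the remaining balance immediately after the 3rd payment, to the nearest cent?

Monthly rate r = 16.8%/12 = 1.4% = 0.014.
Each month: B ← B·(1+r) − €50.14.
Month 1: interest €16.24; balance after payment €1,126.10.
Month 2: interest €15.77; balance after payment €1,091.73.
Month 3: interest €15.28; balance after payment €1,056.87.

€1,056.87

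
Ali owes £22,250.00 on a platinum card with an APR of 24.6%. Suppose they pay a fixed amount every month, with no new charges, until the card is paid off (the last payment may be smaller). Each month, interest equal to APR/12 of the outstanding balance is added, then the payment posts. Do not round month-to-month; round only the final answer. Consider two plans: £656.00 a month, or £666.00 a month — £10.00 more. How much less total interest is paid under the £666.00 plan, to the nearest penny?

£521.13

Monthly rate r = 24.6%/12 = 2.05% = 0.0205.
At £656.00/mo: n = ⌈−ln(1 − rB₀/P)/ln(1+r)⌉ = 59 payments (last £373.13); total interest = total paid − £22,250.00 = £16,171.13.
At £666.00/mo: 57 payments (last £604.00); total interest £15,650.00.
Interest saved = £16,171.13 − £15,650.00 = £521.13.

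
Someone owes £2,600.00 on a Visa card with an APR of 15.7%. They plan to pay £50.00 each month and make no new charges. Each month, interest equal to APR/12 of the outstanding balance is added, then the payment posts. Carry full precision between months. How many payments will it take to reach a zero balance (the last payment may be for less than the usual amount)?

88 payments

Monthly rate r = 15.7%/12 = 1.30833% = 0.0130833.
Recurrence: B ← B·(1+r) − £50.00.
Month 1: interest £34.02; balance after payment £2,584.02.
Month 2: interest £33.81; balance after payment £2,567.82.
Closed form: n = −ln(1 − rB₀/P)/ln(1+r) = −ln(0.31967)/ln(1.01308) ≈ 87.739, so the balance reaches zero during payment 88.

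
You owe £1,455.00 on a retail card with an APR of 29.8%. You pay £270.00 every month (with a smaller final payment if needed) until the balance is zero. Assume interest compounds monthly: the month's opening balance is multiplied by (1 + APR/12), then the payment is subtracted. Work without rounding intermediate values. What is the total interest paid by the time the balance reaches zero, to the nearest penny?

£126.74

Monthly rate r = 29.8%/12 = 2.48333% = 0.0248333.
Payoff takes n = ⌈−ln(1 − rB₀/P)/ln(1+r)⌉ = ⌈5.857⌉ = 6 payments; the last is £231.74.
Total paid = 5·£270.00 + £231.74 = £1,581.74.
Total interest = total paid − principal = £1,581.74 − £1,455.00 = £126.74.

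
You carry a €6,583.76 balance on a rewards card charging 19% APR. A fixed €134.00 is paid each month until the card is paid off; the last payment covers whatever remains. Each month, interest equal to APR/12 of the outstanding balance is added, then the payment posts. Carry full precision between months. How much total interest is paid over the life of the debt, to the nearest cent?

€6,252.08

Monthly rate r = 19%/12 = 1.58333% = 0.0158333.
Payoff takes n = ⌈−ln(1 − rB₀/P)/ln(1+r)⌉ = ⌈95.789⌉ = 96 payments; the last is €105.84.
Total paid = 95·€134.00 + €105.84 = €12,835.84.
Total interest = total paid − principal = €12,835.84 − €6,583.76 = €6,252.08.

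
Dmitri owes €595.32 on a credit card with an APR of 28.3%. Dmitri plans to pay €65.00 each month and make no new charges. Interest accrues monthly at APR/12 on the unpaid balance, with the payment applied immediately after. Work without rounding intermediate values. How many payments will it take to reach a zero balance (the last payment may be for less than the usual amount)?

11 payments

Monthly rate r = 28.3%/12 = 2.35833% = 0.0235833.
Recurrence: B ← B·(1+r) − €65.00.
Month 1: interest €14.04; balance after payment €544.36.
Month 2: interest €12.84; balance after payment €492.20.
Closed form: n = −ln(1 − rB₀/P)/ln(1+r) = −ln(0.78401)/ln(1.02358) ≈ 10.439, so the balance reaches zero during payment 11.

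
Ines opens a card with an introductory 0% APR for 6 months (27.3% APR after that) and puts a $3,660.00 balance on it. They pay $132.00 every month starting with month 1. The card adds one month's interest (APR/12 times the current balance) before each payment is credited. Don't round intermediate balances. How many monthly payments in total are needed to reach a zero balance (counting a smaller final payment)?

37 months

Promo months 1–6 at r₀ = 0%/12 = 0; months 7+ at r₁ = 27.3%/12 = 0.02275.
After month 6 (no interest yet): B = $3,660.00 − 6·$132.00 = $2,868.00.
Then at r₁ with $132.00/mo: n₂ = −ln(1 − r₁·B/P)/ln(1+r₁) ≈ 30.31 → 31 more payments.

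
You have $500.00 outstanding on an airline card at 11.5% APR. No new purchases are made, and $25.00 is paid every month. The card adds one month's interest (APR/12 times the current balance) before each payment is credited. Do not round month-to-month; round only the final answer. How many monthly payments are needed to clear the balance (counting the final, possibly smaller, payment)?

Monthly rate r = 11.5%/12 = 0.958333% = 0.00958333.
Recurrence: B ← B·(1+r) − $25.00.
Month 1: interest $4.79; balance after payment $479.79.
Month 2: interest $4.60; balance after payment $459.39.
Closed form: n = −ln(1 − rB₀/P)/ln(1+r) = −ln(0.80833)/ln(1.00958) ≈ 22.309, so the balance reaches zero during payment 23.

23 months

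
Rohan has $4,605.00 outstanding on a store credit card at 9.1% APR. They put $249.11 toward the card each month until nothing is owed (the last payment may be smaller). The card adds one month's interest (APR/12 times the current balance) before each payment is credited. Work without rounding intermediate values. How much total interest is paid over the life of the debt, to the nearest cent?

Monthly rate r = 9.1%/12 = 0.758333% = 0.00758333.
Payoff takes n = ⌈−ln(1 − rB₀/P)/ln(1+r)⌉ = ⌈19.992⌉ = 20 payments; the last is $247.22.
Total paid = 19·$249.11 + $247.22 = $4,980.31.
Total interest = total paid − principal = $4,980.31 − $4,605.00 = $375.31.

$375.31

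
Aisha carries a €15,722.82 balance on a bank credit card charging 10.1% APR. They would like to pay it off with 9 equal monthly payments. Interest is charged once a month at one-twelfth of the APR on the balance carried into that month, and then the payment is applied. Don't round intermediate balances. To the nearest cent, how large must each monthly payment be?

Monthly rate r = 10.1%/12 = 0.841667% = 0.00841667.
Level-payment amortization: P = B₀·r / (1 − (1+r)^(−n)) = 15722.82·0.00841667 / (1 − 1.00842^(−9)).
Denominator 1 − (1+r)^(−9) = 0.0726581362.
P = 132.334 / 0.0726581362 ≈ 1821.32.

€1,821.32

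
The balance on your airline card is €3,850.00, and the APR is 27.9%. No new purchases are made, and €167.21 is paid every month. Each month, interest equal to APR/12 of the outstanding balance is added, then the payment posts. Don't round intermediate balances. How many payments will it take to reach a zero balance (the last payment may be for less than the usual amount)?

Monthly rate r = 27.9%/12 = 2.325% = 0.02325.
Recurrence: B ← B·(1+r) − €167.21.
Month 1: interest €89.51; balance after payment €3,772.30.
Month 2: interest €87.71; balance after payment €3,692.80.
Closed form: n = −ln(1 − rB₀/P)/ln(1+r) = −ln(0.46467)/ln(1.02325) ≈ 33.346, so the balance reaches zero during payment 34.

34 months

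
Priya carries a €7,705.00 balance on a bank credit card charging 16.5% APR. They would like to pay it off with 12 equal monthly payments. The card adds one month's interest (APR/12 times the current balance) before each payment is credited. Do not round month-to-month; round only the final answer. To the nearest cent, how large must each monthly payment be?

€700.91

Monthly rate r = 16.5%/12 = 1.375% = 0.01375.
Level-payment amortization: P = B₀·r / (1 − (1+r)^(−n)) = 7705.00·0.01375 / (1 − 1.01375^(−12)).
Denominator 1 − (1+r)^(−12) = 0.151152657.
P = 105.944 / 0.151152657 ≈ 700.91.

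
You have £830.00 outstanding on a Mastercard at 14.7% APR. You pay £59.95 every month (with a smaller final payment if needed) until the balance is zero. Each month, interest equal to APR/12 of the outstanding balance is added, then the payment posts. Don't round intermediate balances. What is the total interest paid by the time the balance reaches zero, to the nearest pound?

£85

Monthly rate r = 14.7%/12 = 1.225% = 0.01225.
Payoff takes n = ⌈−ln(1 − rB₀/P)/ln(1+r)⌉ = ⌈15.264⌉ = 16 payments; the last is £15.89.
Total paid = 15·£59.95 + £15.89 = £915.14.
Total interest = total paid − principal = £915.14 − £830.00 = £85.14.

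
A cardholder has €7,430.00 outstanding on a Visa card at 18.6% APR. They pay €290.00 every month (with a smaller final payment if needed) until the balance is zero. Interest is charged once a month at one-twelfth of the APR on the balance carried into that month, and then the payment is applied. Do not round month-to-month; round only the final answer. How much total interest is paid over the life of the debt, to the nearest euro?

Monthly rate r = 18.6%/12 = 1.55% = 0.0155.
Payoff takes n = ⌈−ln(1 − rB₀/P)/ln(1+r)⌉ = ⌈32.900⌉ = 33 payments; the last is €261.20.
Total paid = 32·€290.00 + €261.20 = €9,541.20.
Total interest = total paid − principal = €9,541.20 − €7,430.00 = €2,111.20.

€2,111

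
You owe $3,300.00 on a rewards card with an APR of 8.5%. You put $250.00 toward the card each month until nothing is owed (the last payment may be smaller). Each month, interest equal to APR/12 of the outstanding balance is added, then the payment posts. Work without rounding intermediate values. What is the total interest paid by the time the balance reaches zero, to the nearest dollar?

$177

Monthly rate r = 8.5%/12 = 0.708333% = 0.00708333.
Payoff takes n = ⌈−ln(1 − rB₀/P)/ln(1+r)⌉ = ⌈13.908⌉ = 14 payments; the last is $226.95.
Total paid = 13·$250.00 + $226.95 = $3,476.95.
Total interest = total paid − principal = $3,476.95 − $3,300.00 = $176.95.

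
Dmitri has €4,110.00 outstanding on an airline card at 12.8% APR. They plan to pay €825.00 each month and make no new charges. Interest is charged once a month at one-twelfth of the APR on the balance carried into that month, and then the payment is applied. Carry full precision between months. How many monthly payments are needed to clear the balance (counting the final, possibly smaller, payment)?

6 payments

Monthly rate r = 12.8%/12 = 1.06667% = 0.0106667.
Recurrence: B ← B·(1+r) − €825.00.
Month 1: interest €43.84; balance after payment €3,328.84.
Month 2: interest €35.51; balance after payment €2,539.35.
Month 3: interest €27.09; balance after payment €1,741.43.
Month 4: interest €18.58; balance after payment €935.01.
Month 5: interest €9.97; balance after payment €119.98.
Month 6: interest €1.28; balance after payment €0.00.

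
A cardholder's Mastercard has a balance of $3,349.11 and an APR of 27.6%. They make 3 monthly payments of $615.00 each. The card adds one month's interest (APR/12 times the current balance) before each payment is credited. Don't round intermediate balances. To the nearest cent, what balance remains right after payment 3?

$1,697.79

Monthly rate r = 27.6%/12 = 2.3% = 0.023.
Each month: B ← B·(1+r) − $615.00.
Month 1: interest $77.03; balance after payment $2,811.14.
Month 2: interest $64.66; balance after payment $2,260.80.
Month 3: interest $52.00; balance after payment $1,697.79.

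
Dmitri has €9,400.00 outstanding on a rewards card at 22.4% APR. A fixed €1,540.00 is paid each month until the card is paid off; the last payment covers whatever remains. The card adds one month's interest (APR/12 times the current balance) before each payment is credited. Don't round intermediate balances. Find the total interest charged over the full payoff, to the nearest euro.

Monthly rate r = 22.4%/12 = 1.86667% = 0.0186667.
Payoff takes n = ⌈−ln(1 − rB₀/P)/ln(1+r)⌉ = ⌈6.541⌉ = 7 payments; the last is €836.41.
Total paid = 6·€1,540.00 + €836.41 = €10,076.41.
Total interest = total paid − principal = €10,076.41 − €9,400.00 = €676.41.

€676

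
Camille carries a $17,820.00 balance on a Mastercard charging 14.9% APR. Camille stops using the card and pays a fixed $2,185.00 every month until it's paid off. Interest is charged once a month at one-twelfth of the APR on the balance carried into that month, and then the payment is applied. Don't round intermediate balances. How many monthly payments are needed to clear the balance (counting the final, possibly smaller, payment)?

Monthly rate r = 14.9%/12 = 1.24167% = 0.0124167.
Recurrence: B ← B·(1+r) − $2,185.00.
Month 1: interest $221.26; balance after payment $15,856.26.
Month 2: interest $196.88; balance after payment $13,868.15.
Closed form: n = −ln(1 − rB₀/P)/ln(1+r) = −ln(0.89873)/ln(1.01242) ≈ 8.652, so the balance reaches zero during payment 9.

9 payments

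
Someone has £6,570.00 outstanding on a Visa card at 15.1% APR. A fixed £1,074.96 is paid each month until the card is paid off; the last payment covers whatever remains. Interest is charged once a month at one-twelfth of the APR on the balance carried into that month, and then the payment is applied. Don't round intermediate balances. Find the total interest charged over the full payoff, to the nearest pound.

£311

Monthly rate r = 15.1%/12 = 1.25833% = 0.0125833.
Payoff takes n = ⌈−ln(1 − rB₀/P)/ln(1+r)⌉ = ⌈6.400⌉ = 7 payments; the last is £431.17.
Total paid = 6·£1,074.96 + £431.17 = £6,880.93.
Total interest = total paid − principal = £6,880.93 − £6,570.00 = £310.93.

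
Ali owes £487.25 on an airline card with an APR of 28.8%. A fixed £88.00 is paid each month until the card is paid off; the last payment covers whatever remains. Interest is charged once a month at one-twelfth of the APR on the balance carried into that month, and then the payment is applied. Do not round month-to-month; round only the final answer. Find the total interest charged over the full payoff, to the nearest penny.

£41.82

Monthly rate r = 28.8%/12 = 2.4% = 0.024.
Payoff takes n = ⌈−ln(1 − rB₀/P)/ln(1+r)⌉ = ⌈6.012⌉ = 7 payments; the last is £1.07.
Total paid = 6·£88.00 + £1.07 = £529.07.
Total interest = total paid − principal = £529.07 − £487.25 = £41.82.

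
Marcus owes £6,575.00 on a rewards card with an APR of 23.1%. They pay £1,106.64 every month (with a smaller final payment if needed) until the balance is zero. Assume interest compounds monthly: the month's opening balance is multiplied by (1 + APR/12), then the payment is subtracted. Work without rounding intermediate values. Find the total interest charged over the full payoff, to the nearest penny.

Monthly rate r = 23.1%/12 = 1.925% = 0.01925.
Payoff takes n = ⌈−ln(1 − rB₀/P)/ln(1+r)⌉ = ⌈6.370⌉ = 7 payments; the last is £411.99.
Total paid = 6·£1,106.64 + £411.99 = £7,051.83.
Total interest = total paid − principal = £7,051.83 − £6,575.00 = £476.83.

£476.83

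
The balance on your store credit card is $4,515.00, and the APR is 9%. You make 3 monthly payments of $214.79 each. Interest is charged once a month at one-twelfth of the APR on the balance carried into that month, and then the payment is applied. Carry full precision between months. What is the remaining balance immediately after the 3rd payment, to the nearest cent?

$3,968.14

Monthly rate r = 9%/12 = 0.75% = 0.0075.
Each month: B ← B·(1+r) − $214.79.
Month 1: interest $33.86; balance after payment $4,334.07.
Month 2: interest $32.51; balance after payment $4,151.79.
Month 3: interest $31.14; balance after payment $3,968.14.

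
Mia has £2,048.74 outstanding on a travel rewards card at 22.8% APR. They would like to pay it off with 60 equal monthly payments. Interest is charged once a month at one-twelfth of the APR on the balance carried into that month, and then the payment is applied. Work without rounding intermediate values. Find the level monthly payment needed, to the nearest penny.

£57.52

Monthly rate r = 22.8%/12 = 1.9% = 0.019.
Level-payment amortization: P = B₀·r / (1 − (1+r)^(−n)) = 2048.74·0.019 / (1 − 1.019^(−60)).
Denominator 1 − (1+r)^(−60) = 0.67674224.
P = 38.9261 / 0.67674224 ≈ 57.52.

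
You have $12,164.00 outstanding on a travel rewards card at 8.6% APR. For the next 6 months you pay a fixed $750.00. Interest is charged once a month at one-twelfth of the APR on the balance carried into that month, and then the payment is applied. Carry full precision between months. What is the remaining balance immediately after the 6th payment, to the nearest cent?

Monthly rate r = 8.6%/12 = 0.716667% = 0.00716667.
Each month: B ← B·(1+r) − $750.00.
Month 1: interest $87.18; balance after payment $11,501.18.
Month 2: interest $82.43; balance after payment $10,833.60.
Month 3: interest $77.64; balance after payment $10,161.24.
Month 4: interest $72.82; balance after payment $9,484.06.
Month 5: interest $67.97; balance after payment $8,802.03.
Month 6: interest $63.08; balance after payment $8,115.11.

$8,115.11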